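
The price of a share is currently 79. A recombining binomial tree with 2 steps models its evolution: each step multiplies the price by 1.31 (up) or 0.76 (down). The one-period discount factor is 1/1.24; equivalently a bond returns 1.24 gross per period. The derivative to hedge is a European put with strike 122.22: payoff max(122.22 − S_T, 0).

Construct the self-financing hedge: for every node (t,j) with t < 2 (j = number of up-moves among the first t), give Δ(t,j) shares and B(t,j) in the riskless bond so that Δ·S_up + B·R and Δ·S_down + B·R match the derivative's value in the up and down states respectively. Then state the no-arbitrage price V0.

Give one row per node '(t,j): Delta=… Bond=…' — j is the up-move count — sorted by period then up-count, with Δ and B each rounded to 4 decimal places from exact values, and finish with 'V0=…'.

The replicating-portfolio and risk-neutral prices coincide; use p* = (1.24−0.76)/(1.31−0.76) = 0.8727 for the latter.
At expiry t=2: V(2,0)=76.5896, V(2,1)=43.5676, V(2,2)=0.0000
Node (1,0) S=60.0400: V=(p*·43.5676+(1−p*)·76.5896)/1.24=38.5245; Δ=(43.5676−76.5896)/(78.6524−45.6304)=-1.0000; B=V−Δ·S=98.5645
Node (1,1) S=103.4900: V=(p*·0.0000+(1−p*)·43.5676)/1.24=4.4717; Δ=(0.0000−43.5676)/(135.5719−78.6524)=-0.7654; B=V−Δ·S=83.6856
Node (0,0) S=79.0000: V=(p*·4.4717+(1−p*)·38.5245)/1.24=7.1014; Δ=(4.4717−38.5245)/(103.4900−60.0400)=-0.7837; B=V−Δ·S=69.0155
The time-0 hedge costs 7.1014, which is the no-arbitrage price.

(0,0): Delta=-0.7837 Bond=69.0155
(1,0): Delta=-1.0000 Bond=98.5645
(1,1): Delta=-0.7654 Bond=83.6856
V0=7.1014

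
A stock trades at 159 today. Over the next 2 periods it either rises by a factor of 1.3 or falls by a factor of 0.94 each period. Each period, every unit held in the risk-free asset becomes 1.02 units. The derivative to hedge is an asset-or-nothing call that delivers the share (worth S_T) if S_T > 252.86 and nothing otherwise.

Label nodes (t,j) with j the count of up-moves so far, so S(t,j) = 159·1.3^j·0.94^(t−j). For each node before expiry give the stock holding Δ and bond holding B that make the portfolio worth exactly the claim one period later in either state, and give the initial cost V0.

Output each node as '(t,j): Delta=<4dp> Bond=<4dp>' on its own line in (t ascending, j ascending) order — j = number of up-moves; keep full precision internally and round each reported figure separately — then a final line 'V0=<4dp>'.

(0,0): Delta=1.0228 Bond=-149.8637
(1,0): Delta=0.0000 Bond=0.0000
(1,1): Delta=3.6111 Bond=-687.8742
V0=12.7544

Risk-neutral probability p* = (R−d)/(u−d) = (1.02−0.94)/(1.3−0.94) = 0.2222.
Terminal payoffs: V(2,0)=0.0000, V(2,1)=0.0000, V(2,2)=268.7100
  t=1,j=0: stock 149.4600 → up 194.2980 (V=0.0000), down 140.4924 (V=0.0000). Price 0.0000; hedge Δ=0.0000, bond B=0.0000.
  t=1,j=1: stock 206.7000 → up 268.7100 (V=268.7100), down 194.2980 (V=0.0000). Price 58.5425; hedge Δ=3.6111, bond B=-687.8742.
  t=0,j=0: stock 159.0000 → up 206.7000 (V=58.5425), down 149.4600 (V=0.0000). Price 12.7544; hedge Δ=1.0228, bond B=-149.8637.
The time-0 hedge costs 12.7544, which is the no-arbitrage price.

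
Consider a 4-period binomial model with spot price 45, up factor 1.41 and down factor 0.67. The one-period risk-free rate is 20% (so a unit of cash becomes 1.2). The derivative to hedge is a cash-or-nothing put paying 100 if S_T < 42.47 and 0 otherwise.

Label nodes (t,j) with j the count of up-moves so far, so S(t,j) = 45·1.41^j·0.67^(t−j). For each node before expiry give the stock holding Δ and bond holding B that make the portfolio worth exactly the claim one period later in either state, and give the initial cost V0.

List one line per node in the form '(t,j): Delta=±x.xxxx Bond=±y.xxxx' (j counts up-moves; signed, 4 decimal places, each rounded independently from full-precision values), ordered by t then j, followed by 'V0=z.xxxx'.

(0,0): Delta=-0.7589 Bond=49.5760
(1,0): Delta=-1.5966 Bond=84.7478
(1,1): Delta=-0.6012 Bond=49.4839
(2,0): Delta=0.0000 Bond=69.4444
(2,1): Delta=-1.8973 Bond=114.4768
(2,2): Delta=-0.3572 Bond=37.5502
(3,0): Delta=0.0000 Bond=83.3333
(3,1): Delta=0.0000 Bond=83.3333
(3,2): Delta=-2.2545 Bond=158.7838
(3,3): Delta=0.0000 Bond=0.0000
V0=15.4236

No-arbitrage ⇒ martingale measure with p* = (R−d)/(u−d) = 0.7162.
Terminal payoffs: V(4,0)=100.0000, V(4,1)=100.0000, V(4,2)=100.0000, V(4,3)=0.0000, V(4,4)=0.0000
Node (3,0) S=13.5343: V=(p*·100.0000+(1−p*)·100.0000)/1.2=83.3333; Δ=(100.0000−100.0000)/(19.0834−9.0680)=0.0000; B=V−Δ·S=83.3333
Node (3,1) S=28.4827: V=(p*·100.0000+(1−p*)·100.0000)/1.2=83.3333; Δ=(100.0000−100.0000)/(40.1606−19.0834)=0.0000; B=V−Δ·S=83.3333
Node (3,2) S=59.9412: V=(p*·0.0000+(1−p*)·100.0000)/1.2=23.6486; Δ=(0.0000−100.0000)/(84.5171−40.1606)=-2.2545; B=V−Δ·S=158.7838
Node (3,3) S=126.1449: V=(p*·0.0000+(1−p*)·0.0000)/1.2=0.0000; Δ=(0.0000−0.0000)/(177.8644−84.5171)=0.0000; B=V−Δ·S=0.0000
Node (2,0) S=20.2005: V=(p*·83.3333+(1−p*)·83.3333)/1.2=69.4444; Δ=(83.3333−83.3333)/(28.4827−13.5343)=0.0000; B=V−Δ·S=69.4444
Node (2,1) S=42.5115: V=(p*·23.6486+(1−p*)·83.3333)/1.2=33.8218; Δ=(23.6486−83.3333)/(59.9412−28.4827)=-1.8973; B=V−Δ·S=114.4768
Node (2,2) S=89.4645: V=(p*·0.0000+(1−p*)·23.6486)/1.2=5.5926; Δ=(0.0000−23.6486)/(126.1449−59.9412)=-0.3572; B=V−Δ·S=37.5502
Node (1,0) S=30.1500: V=(p*·33.8218+(1−p*)·69.4444)/1.2=36.6091; Δ=(33.8218−69.4444)/(42.5115−20.2005)=-1.5966; B=V−Δ·S=84.7478
Node (1,1) S=63.4500: V=(p*·5.5926+(1−p*)·33.8218)/1.2=11.3363; Δ=(5.5926−33.8218)/(89.4645−42.5115)=-0.6012; B=V−Δ·S=49.4839
Node (0,0) S=45.0000: V=(p*·11.3363+(1−p*)·36.6091)/1.2=15.4236; Δ=(11.3363−36.6091)/(63.4500−30.1500)=-0.7589; B=V−Δ·S=49.5760
Each (Δ,B) replicates both successor values, so the strategy is self-financing and V0 is arbitrage-free.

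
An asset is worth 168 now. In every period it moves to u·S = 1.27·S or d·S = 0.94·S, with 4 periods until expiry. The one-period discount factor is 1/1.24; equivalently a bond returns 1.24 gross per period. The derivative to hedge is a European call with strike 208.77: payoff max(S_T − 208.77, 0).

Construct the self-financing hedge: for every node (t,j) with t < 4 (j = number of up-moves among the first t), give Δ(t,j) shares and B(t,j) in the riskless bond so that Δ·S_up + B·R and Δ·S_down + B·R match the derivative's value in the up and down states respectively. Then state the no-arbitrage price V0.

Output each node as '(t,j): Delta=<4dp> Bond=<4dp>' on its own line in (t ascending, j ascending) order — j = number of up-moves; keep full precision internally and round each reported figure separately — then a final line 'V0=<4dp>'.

(0,0): Delta=0.9929 Bond=-87.0800
(1,0): Delta=0.9302 Bond=-98.0639
(1,1): Delta=0.9976 Bond=-108.9708
(2,0): Delta=0.4588 Bond=-51.6300
(2,1): Delta=0.9650 Bond=-128.5962
(2,2): Delta=1.0000 Bond=-135.7765
(3,0): Delta=0.0000 Bond=0.0000
(3,1): Delta=0.4928 Bond=-70.4233
(3,2): Delta=1.0000 Bond=-168.3629
(3,3): Delta=1.0000 Bond=-168.3629
V0=79.7345

Risk-neutral probability p* = (R−d)/(u−d) = (1.24−0.94)/(1.27−0.94) = 0.9091.
Terminal values V(4,·): V(4,0)=0.0000, V(4,1)=0.0000, V(4,2)=30.6566, V(4,3)=114.7106, V(4,4)=228.2730
(3,0): S=139.5381. Δ = (V_up−V_dn)/(S_up−S_dn) = (0.0000−0.0000)/(177.2134−131.1658) = 0.0000. V = [p*·0.0000 + (1−p*)·0.0000]/1.24 = 0.0000. B = V − Δ·S = 0.0000.
(3,1): S=188.5249. Δ = (V_up−V_dn)/(S_up−S_dn) = (30.6566−0.0000)/(239.4266−177.2134) = 0.4928. V = [p*·30.6566 + (1−p*)·0.0000]/1.24 = 22.4755. B = V − Δ·S = -70.4233.
(3,2): S=254.7092. Δ = (V_up−V_dn)/(S_up−S_dn) = (114.7106−30.6566)/(323.4806−239.4266) = 1.0000. V = [p*·114.7106 + (1−p*)·30.6566]/1.24 = 86.3463. B = V − Δ·S = -168.3629.
(3,3): S=344.1283. Δ = (V_up−V_dn)/(S_up−S_dn) = (228.2730−114.7106)/(437.0430−323.4806) = 1.0000. V = [p*·228.2730 + (1−p*)·114.7106]/1.24 = 175.7654. B = V − Δ·S = -168.3629.
(2,0): S=148.4448. Δ = (V_up−V_dn)/(S_up−S_dn) = (22.4755−0.0000)/(188.5249−139.5381) = 0.4588. V = [p*·22.4755 + (1−p*)·0.0000]/1.24 = 16.4777. B = V − Δ·S = -51.6300.
(2,1): S=200.5584. Δ = (V_up−V_dn)/(S_up−S_dn) = (86.3463−22.4755)/(254.7092−188.5249) = 0.9650. V = [p*·86.3463 + (1−p*)·22.4755]/1.24 = 64.9515. B = V − Δ·S = -128.5962.
(2,2): S=270.9672. Δ = (V_up−V_dn)/(S_up−S_dn) = (175.7654−86.3463)/(344.1283−254.7092) = 1.0000. V = [p*·175.7654 + (1−p*)·86.3463]/1.24 = 135.1907. B = V − Δ·S = -135.7765.
(1,0): S=157.9200. Δ = (V_up−V_dn)/(S_up−S_dn) = (64.9515−16.4777)/(200.5584−148.4448) = 0.9302. V = [p*·64.9515 + (1−p*)·16.4777]/1.24 = 48.8264. B = V − Δ·S = -98.0639.
(1,1): S=213.3600. Δ = (V_up−V_dn)/(S_up−S_dn) = (135.1907−64.9515)/(270.9672−200.5584) = 0.9976. V = [p*·135.1907 + (1−p*)·64.9515]/1.24 = 103.8752. B = V − Δ·S = -108.9708.
(0,0): S=168.0000. Δ = (V_up−V_dn)/(S_up−S_dn) = (103.8752−48.8264)/(213.3600−157.9200) = 0.9929. V = [p*·103.8752 + (1−p*)·48.8264]/1.24 = 79.7345. B = V − Δ·S = -87.0800.
The time-0 hedge costs 79.7345, which is the no-arbitrage price.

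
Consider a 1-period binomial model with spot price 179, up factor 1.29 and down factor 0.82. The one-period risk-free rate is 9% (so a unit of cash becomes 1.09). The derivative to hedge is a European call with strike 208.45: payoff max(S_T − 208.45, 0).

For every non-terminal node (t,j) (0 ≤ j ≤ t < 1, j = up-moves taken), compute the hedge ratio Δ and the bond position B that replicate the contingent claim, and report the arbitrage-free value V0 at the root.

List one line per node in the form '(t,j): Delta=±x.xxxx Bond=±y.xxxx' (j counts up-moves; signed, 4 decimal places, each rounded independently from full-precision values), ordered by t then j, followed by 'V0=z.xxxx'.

Since d<R<u, set p* = (R−d)/(u−d) = 0.5745; price each node as the discounted p*-expectation of its children.
Terminal values V(1,·): V(1,0)=0.0000, V(1,1)=22.4600
  t=0,j=0: stock 179.0000 → up 230.9100 (V=22.4600), down 146.7800 (V=0.0000). Price 11.8372; hedge Δ=0.2670, bond B=-35.9500.
Root portfolio cost Δ·179+B reproduces V0=11.8372.

(0,0): Delta=0.2670 Bond=-35.9500
V0=11.8372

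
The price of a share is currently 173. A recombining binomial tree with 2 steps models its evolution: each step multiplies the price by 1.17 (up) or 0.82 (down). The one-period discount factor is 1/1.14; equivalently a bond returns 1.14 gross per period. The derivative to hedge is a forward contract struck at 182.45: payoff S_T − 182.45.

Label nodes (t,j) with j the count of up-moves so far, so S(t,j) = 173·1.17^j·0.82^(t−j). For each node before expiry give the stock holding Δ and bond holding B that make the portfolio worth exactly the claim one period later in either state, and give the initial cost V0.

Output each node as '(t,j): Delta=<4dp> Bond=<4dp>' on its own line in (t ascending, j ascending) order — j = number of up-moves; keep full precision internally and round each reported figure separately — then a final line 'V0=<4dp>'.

(0,0): Delta=1.0000 Bond=-140.3894
(1,0): Delta=1.0000 Bond=-160.0439
(1,1): Delta=1.0000 Bond=-160.0439
V0=32.6106

No-arbitrage ⇒ martingale measure with p* = (R−d)/(u−d) = 0.9143.
At expiry t=2: V(2,0)=-66.1248, V(2,1)=-16.4738, V(2,2)=54.3697
(1,0): S=141.8600. Δ = (V_up−V_dn)/(S_up−S_dn) = (-16.4738−-66.1248)/(165.9762−116.3252) = 1.0000. V = [p*·-16.4738 + (1−p*)·-66.1248]/1.14 = -18.1839. B = V − Δ·S = -160.0439.
(1,1): S=202.4100. Δ = (V_up−V_dn)/(S_up−S_dn) = (54.3697−-16.4738)/(236.8197−165.9762) = 1.0000. V = [p*·54.3697 + (1−p*)·-16.4738]/1.14 = 42.3661. B = V − Δ·S = -160.0439.
(0,0): S=173.0000. Δ = (V_up−V_dn)/(S_up−S_dn) = (42.3661−-18.1839)/(202.4100−141.8600) = 1.0000. V = [p*·42.3661 + (1−p*)·-18.1839]/1.14 = 32.6106. B = V − Δ·S = -140.3894.
The time-0 hedge costs 32.6106, which is the no-arbitrage price.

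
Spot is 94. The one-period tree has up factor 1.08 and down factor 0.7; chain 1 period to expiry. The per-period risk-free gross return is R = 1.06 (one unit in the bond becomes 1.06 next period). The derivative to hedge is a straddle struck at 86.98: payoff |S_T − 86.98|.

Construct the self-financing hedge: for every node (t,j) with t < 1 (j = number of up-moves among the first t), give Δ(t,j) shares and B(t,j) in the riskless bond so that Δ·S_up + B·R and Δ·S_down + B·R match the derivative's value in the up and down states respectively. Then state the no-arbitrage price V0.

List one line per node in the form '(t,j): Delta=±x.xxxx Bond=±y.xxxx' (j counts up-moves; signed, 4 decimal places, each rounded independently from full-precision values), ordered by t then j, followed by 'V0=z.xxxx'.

(0,0): Delta=-0.1859 Bond=31.5204
V0=14.0467

No-arbitrage ⇒ martingale measure with p* = (R−d)/(u−d) = 0.9474.
Terminal payoffs: V(1,0)=21.1800, V(1,1)=14.5400
Node (0,0) S=94.0000: V=(p*·14.5400+(1−p*)·21.1800)/1.06=14.0467; Δ=(14.5400−21.1800)/(101.5200−65.8000)=-0.1859; B=V−Δ·S=31.5204
Each (Δ,B) replicates both successor values, so the strategy is self-financing and V0 is arbitrage-free.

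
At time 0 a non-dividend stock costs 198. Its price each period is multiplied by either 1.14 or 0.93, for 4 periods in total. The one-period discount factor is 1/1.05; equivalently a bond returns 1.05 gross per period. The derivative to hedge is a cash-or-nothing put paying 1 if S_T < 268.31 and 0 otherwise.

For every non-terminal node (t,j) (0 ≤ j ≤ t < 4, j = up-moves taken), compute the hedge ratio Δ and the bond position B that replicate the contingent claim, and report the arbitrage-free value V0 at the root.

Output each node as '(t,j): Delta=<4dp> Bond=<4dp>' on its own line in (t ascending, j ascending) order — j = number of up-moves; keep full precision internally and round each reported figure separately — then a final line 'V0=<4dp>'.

No-arbitrage ⇒ martingale measure with p* = (R−d)/(u−d) = 0.5714.
Terminal payoffs: V(4,0)=1.0000, V(4,1)=1.0000, V(4,2)=1.0000, V(4,3)=0.0000, V(4,4)=0.0000
  t=3,j=0: stock 159.2627 → up 181.5595 (V=1.0000), down 148.1143 (V=1.0000). Price 0.9524; hedge Δ=0.0000, bond B=0.9524.
  t=3,j=1: stock 195.2252 → up 222.5568 (V=1.0000), down 181.5595 (V=1.0000). Price 0.9524; hedge Δ=0.0000, bond B=0.9524.
  t=3,j=2: stock 239.3083 → up 272.8115 (V=0.0000), down 222.5568 (V=1.0000). Price 0.4082; hedge Δ=-0.0199, bond B=5.1701.
  t=3,j=3: stock 293.3457 → up 334.4141 (V=0.0000), down 272.8115 (V=0.0000). Price 0.0000; hedge Δ=0.0000, bond B=0.0000.
  t=2,j=0: stock 171.2502 → up 195.2252 (V=0.9524), down 159.2627 (V=0.9524). Price 0.9070; hedge Δ=0.0000, bond B=0.9070.
  t=2,j=1: stock 209.9196 → up 239.3083 (V=0.4082), down 195.2252 (V=0.9524). Price 0.6109; hedge Δ=-0.0123, bond B=3.2024.
  t=2,j=2: stock 257.3208 → up 293.3457 (V=0.0000), down 239.3083 (V=0.4082). Price 0.1666; hedge Δ=-0.0076, bond B=2.1102.
  t=1,j=0: stock 184.1400 → up 209.9196 (V=0.6109), down 171.2502 (V=0.9070). Price 0.7027; hedge Δ=-0.0077, bond B=2.1130.
  t=1,j=1: stock 225.7200 → up 257.3208 (V=0.1666), down 209.9196 (V=0.6109). Price 0.3400; hedge Δ=-0.0094, bond B=2.4555.
  t=0,j=0: stock 198.0000 → up 225.7200 (V=0.3400), down 184.1400 (V=0.7027). Price 0.4718; hedge Δ=-0.0087, bond B=2.1988.
Self-financing check: at every node Δ·S+B equals the discounted successor values.

(0,0): Delta=-0.0087 Bond=2.1988
(1,0): Delta=-0.0077 Bond=2.1130
(1,1): Delta=-0.0094 Bond=2.4555
(2,0): Delta=0.0000 Bond=0.9070
(2,1): Delta=-0.0123 Bond=3.2024
(2,2): Delta=-0.0076 Bond=2.1102
(3,0): Delta=0.0000 Bond=0.9524
(3,1): Delta=0.0000 Bond=0.9524
(3,2): Delta=-0.0199 Bond=5.1701
(3,3): Delta=0.0000 Bond=0.0000
V0=0.4718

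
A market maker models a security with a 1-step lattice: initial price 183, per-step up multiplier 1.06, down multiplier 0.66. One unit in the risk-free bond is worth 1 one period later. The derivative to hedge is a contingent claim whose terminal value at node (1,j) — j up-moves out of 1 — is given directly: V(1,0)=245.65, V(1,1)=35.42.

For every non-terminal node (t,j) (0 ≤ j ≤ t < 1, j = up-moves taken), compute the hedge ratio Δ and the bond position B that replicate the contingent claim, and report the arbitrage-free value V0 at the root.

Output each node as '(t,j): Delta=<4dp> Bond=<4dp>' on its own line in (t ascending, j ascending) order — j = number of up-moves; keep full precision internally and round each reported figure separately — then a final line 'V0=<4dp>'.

(0,0): Delta=-2.8720 Bond=592.5295
V0=66.9545

Risk-neutral probability p* = (R−d)/(u−d) = (1−0.66)/(1.06−0.66) = 0.8500.
Terminal values V(1,·): V(1,0)=245.6500, V(1,1)=35.4200
  t=0,j=0: stock 183.0000 → up 193.9800 (V=35.4200), down 120.7800 (V=245.6500). Price 66.9545; hedge Δ=-2.8720, bond B=592.5295.
Self-financing check: at every node Δ·S+B equals the discounted successor values.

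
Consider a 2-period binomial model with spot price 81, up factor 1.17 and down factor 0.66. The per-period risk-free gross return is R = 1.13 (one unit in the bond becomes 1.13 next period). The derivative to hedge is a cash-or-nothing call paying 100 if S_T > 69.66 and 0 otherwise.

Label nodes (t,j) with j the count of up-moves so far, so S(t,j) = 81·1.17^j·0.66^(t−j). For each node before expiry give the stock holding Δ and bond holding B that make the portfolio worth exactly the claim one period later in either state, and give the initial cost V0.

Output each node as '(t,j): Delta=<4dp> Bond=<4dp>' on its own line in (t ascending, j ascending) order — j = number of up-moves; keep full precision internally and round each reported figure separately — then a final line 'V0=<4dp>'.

Under the risk-neutral measure, an up-move has probability p* = (R−d)/(u−d) = 0.9216 and values discount at R = 1.13.
Payoff layer (t=2): V(2,0)=0.0000, V(2,1)=0.0000, V(2,2)=100.0000
(1,0): S=53.4600. Δ = (V_up−V_dn)/(S_up−S_dn) = (0.0000−0.0000)/(62.5482−35.2836) = 0.0000. V = [p*·0.0000 + (1−p*)·0.0000]/1.13 = 0.0000. B = V − Δ·S = 0.0000.
(1,1): S=94.7700. Δ = (V_up−V_dn)/(S_up−S_dn) = (100.0000−0.0000)/(110.8809−62.5482) = 2.0690. V = [p*·100.0000 + (1−p*)·0.0000]/1.13 = 81.5547. B = V − Δ·S = -114.5237.
(0,0): S=81.0000. Δ = (V_up−V_dn)/(S_up−S_dn) = (81.5547−0.0000)/(94.7700−53.4600) = 1.9742. V = [p*·81.5547 + (1−p*)·0.0000]/1.13 = 66.5118. B = V − Δ·S = -93.3995.
Root portfolio cost Δ·81+B reproduces V0=66.5118.

(0,0): Delta=1.9742 Bond=-93.3995
(1,0): Delta=0.0000 Bond=0.0000
(1,1): Delta=2.0690 Bond=-114.5237
V0=66.5118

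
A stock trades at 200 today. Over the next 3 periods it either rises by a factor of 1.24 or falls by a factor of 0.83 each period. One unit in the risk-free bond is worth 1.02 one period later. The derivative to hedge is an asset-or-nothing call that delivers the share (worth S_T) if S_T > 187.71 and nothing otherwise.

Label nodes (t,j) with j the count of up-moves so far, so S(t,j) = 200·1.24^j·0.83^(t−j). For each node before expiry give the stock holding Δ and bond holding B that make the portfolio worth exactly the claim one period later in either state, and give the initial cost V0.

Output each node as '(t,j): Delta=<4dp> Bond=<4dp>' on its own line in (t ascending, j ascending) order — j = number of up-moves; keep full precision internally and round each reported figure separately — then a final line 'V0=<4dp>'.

(0,0): Delta=1.8053 Bond=-242.1496
(1,0): Delta=1.7038 Bond=-230.1522
(1,1): Delta=1.8839 Bond=-266.4920
(2,0): Delta=0.0000 Bond=0.0000
(2,1): Delta=3.0244 Bond=-506.5771
(2,2): Delta=1.0000 Bond=0.0000
V0=118.9083

Under the risk-neutral measure, an up-move has probability p* = (R−d)/(u−d) = 0.4634 and values discount at R = 1.02.
Terminal values V(3,·): V(3,0)=0.0000, V(3,1)=0.0000, V(3,2)=255.2416, V(3,3)=381.3248
Node (2,0) S=137.7800: V=(p*·0.0000+(1−p*)·0.0000)/1.02=0.0000; Δ=(0.0000−0.0000)/(170.8472−114.3574)=0.0000; B=V−Δ·S=0.0000
Node (2,1) S=205.8400: V=(p*·255.2416+(1−p*)·0.0000)/1.02=115.9634; Δ=(255.2416−0.0000)/(255.2416−170.8472)=3.0244; B=V−Δ·S=-506.5771
Node (2,2) S=307.5200: V=(p*·381.3248+(1−p*)·255.2416)/1.02=307.5200; Δ=(381.3248−255.2416)/(381.3248−255.2416)=1.0000; B=V−Δ·S=0.0000
Node (1,0) S=166.0000: V=(p*·115.9634+(1−p*)·0.0000)/1.02=52.6854; Δ=(115.9634−0.0000)/(205.8400−137.7800)=1.7038; B=V−Δ·S=-230.1522
Node (1,1) S=248.0000: V=(p*·307.5200+(1−p*)·115.9634)/1.02=200.7192; Δ=(307.5200−115.9634)/(307.5200−205.8400)=1.8839; B=V−Δ·S=-266.4920
Node (0,0) S=200.0000: V=(p*·200.7192+(1−p*)·52.6854)/1.02=118.9083; Δ=(200.7192−52.6854)/(248.0000−166.0000)=1.8053; B=V−Δ·S=-242.1496
Root portfolio cost Δ·200+B reproduces V0=118.9083.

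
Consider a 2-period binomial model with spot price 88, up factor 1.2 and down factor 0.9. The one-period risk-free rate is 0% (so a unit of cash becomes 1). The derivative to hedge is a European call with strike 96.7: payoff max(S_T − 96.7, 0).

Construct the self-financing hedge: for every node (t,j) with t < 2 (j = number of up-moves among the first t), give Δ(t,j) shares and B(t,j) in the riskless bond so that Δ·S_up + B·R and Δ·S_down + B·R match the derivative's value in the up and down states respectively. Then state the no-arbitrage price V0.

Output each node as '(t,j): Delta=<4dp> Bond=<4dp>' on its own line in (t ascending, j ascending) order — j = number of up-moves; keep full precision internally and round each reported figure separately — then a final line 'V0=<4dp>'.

Risk-neutral probability p* = (R−d)/(u−d) = (1−0.9)/(1.2−0.9) = 0.3333.
At expiry t=2: V(2,0)=0.0000, V(2,1)=0.0000, V(2,2)=30.0200
  t=1,j=0: stock 79.2000 → up 95.0400 (V=0.0000), down 71.2800 (V=0.0000). Price 0.0000; hedge Δ=0.0000, bond B=0.0000.
  t=1,j=1: stock 105.6000 → up 126.7200 (V=30.0200), down 95.0400 (V=0.0000). Price 10.0067; hedge Δ=0.9476, bond B=-90.0600.
  t=0,j=0: stock 88.0000 → up 105.6000 (V=10.0067), down 79.2000 (V=0.0000). Price 3.3356; hedge Δ=0.3790, bond B=-30.0200.
Root portfolio cost Δ·88+B reproduces V0=3.3356.

(0,0): Delta=0.3790 Bond=-30.0200
(1,0): Delta=0.0000 Bond=0.0000
(1,1): Delta=0.9476 Bond=-90.0600
V0=3.3356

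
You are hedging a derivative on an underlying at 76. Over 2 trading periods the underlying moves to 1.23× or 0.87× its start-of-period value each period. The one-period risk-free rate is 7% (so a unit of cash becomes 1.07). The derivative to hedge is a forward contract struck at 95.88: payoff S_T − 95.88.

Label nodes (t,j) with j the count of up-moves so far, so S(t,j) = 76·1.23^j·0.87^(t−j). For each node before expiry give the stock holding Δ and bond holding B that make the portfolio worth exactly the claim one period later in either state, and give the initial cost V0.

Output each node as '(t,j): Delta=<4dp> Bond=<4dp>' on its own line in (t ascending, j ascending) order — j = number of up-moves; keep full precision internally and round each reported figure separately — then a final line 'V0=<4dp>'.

(0,0): Delta=1.0000 Bond=-83.7453
(1,0): Delta=1.0000 Bond=-89.6075
(1,1): Delta=1.0000 Bond=-89.6075
V0=-7.7453

No-arbitrage ⇒ martingale measure with p* = (R−d)/(u−d) = 0.5556.
Terminal values V(2,·): V(2,0)=-38.3556, V(2,1)=-14.5524, V(2,2)=19.1004
  t=1,j=0: stock 66.1200 → up 81.3276 (V=-14.5524), down 57.5244 (V=-38.3556). Price -23.4875; hedge Δ=1.0000, bond B=-89.6075.
  t=1,j=1: stock 93.4800 → up 114.9804 (V=19.1004), down 81.3276 (V=-14.5524). Price 3.8725; hedge Δ=1.0000, bond B=-89.6075.
  t=0,j=0: stock 76.0000 → up 93.4800 (V=3.8725), down 66.1200 (V=-23.4875). Price -7.7453; hedge Δ=1.0000, bond B=-83.7453.
Check: Δ(0,0)·S0 + B(0,0) = -7.7453 = V0.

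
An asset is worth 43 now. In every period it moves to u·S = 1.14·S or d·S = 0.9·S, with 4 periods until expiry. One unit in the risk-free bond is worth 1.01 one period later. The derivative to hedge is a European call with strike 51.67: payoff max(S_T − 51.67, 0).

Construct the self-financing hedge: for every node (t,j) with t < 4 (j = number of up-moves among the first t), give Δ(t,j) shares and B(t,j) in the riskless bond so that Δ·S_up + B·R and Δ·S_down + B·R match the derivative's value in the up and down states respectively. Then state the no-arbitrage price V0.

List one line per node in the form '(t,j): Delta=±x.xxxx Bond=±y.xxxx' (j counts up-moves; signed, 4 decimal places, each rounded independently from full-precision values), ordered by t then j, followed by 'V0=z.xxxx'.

(0,0): Delta=0.3203 Bond=-11.7506
(1,0): Delta=0.1256 Bond=-4.3320
(1,1): Delta=0.5020 Bond=-20.7743
(2,0): Delta=0.0000 Bond=0.0000
(2,1): Delta=0.2428 Bond=-9.5461
(2,2): Delta=0.7439 Bond=-34.4972
(3,0): Delta=0.0000 Bond=0.0000
(3,1): Delta=0.0000 Bond=0.0000
(3,2): Delta=0.4694 Bond=-21.0362
(3,3): Delta=1.0000 Bond=-51.1584
V0=2.0245

Under the risk-neutral measure, an up-move has probability p* = (R−d)/(u−d) = 0.4583 and values discount at R = 1.01.
At expiry t=4: V(4,0)=0.0000, V(4,1)=0.0000, V(4,2)=0.0000, V(4,3)=5.6658, V(4,4)=20.9553
  t=3,j=0: stock 31.3470 → up 35.7356 (V=0.0000), down 28.2123 (V=0.0000). Price 0.0000; hedge Δ=0.0000, bond B=0.0000.
  t=3,j=1: stock 39.7062 → up 45.2651 (V=0.0000), down 35.7356 (V=0.0000). Price 0.0000; hedge Δ=0.0000, bond B=0.0000.
  t=3,j=2: stock 50.2945 → up 57.3358 (V=5.6658), down 45.2651 (V=0.0000). Price 2.5711; hedge Δ=0.4694, bond B=-21.0362.
  t=3,j=3: stock 63.7064 → up 72.6253 (V=20.9553), down 57.3358 (V=5.6658). Price 12.5480; hedge Δ=1.0000, bond B=-51.1584.
  t=2,j=0: stock 34.8300 → up 39.7062 (V=0.0000), down 31.3470 (V=0.0000). Price 0.0000; hedge Δ=0.0000, bond B=0.0000.
  t=2,j=1: stock 44.1180 → up 50.2945 (V=2.5711), down 39.7062 (V=0.0000). Price 1.1667; hedge Δ=0.2428, bond B=-9.5461.
  t=2,j=2: stock 55.8828 → up 63.7064 (V=12.5480), down 50.2945 (V=2.5711). Price 7.0731; hedge Δ=0.7439, bond B=-34.4972.
  t=1,j=0: stock 38.7000 → up 44.1180 (V=1.1667), down 34.8300 (V=0.0000). Price 0.5295; hedge Δ=0.1256, bond B=-4.3320.
  t=1,j=1: stock 49.0200 → up 55.8828 (V=7.0731), down 44.1180 (V=1.1667). Price 3.8355; hedge Δ=0.5020, bond B=-20.7743.
  t=0,j=0: stock 43.0000 → up 49.0200 (V=3.8355), down 38.7000 (V=0.5295). Price 2.0245; hedge Δ=0.3203, bond B=-11.7506.
Check: Δ(0,0)·S0 + B(0,0) = 2.0245 = V0.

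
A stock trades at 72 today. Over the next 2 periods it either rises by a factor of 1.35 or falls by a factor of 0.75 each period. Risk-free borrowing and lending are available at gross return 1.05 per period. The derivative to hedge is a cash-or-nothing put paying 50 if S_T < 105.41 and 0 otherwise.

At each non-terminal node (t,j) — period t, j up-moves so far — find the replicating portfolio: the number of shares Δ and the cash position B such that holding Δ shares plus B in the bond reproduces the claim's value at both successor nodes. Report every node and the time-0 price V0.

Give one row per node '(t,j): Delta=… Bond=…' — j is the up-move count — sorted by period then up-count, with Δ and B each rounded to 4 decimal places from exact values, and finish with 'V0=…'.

No-arbitrage ⇒ martingale measure with p* = (R−d)/(u−d) = 0.5000.
Terminal payoffs: V(2,0)=50.0000, V(2,1)=50.0000, V(2,2)=0.0000
  t=1,j=0: stock 54.0000 → up 72.9000 (V=50.0000), down 40.5000 (V=50.0000). Price 47.6190; hedge Δ=0.0000, bond B=47.6190.
  t=1,j=1: stock 97.2000 → up 131.2200 (V=0.0000), down 72.9000 (V=50.0000). Price 23.8095; hedge Δ=-0.8573, bond B=107.1429.
  t=0,j=0: stock 72.0000 → up 97.2000 (V=23.8095), down 54.0000 (V=47.6190). Price 34.0136; hedge Δ=-0.5511, bond B=73.6961.
The time-0 hedge costs 34.0136, which is the no-arbitrage price.

(0,0): Delta=-0.5511 Bond=73.6961
(1,0): Delta=0.0000 Bond=47.6190
(1,1): Delta=-0.8573 Bond=107.1429
V0=34.0136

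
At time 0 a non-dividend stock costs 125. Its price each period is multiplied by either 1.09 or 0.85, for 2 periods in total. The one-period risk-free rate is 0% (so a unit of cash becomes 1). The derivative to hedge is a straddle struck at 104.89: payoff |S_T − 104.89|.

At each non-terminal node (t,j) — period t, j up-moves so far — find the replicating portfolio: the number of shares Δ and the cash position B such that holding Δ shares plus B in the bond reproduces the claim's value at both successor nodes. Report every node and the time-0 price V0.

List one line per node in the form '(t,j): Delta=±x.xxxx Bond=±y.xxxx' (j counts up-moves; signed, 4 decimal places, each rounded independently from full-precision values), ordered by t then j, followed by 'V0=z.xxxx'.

The replicating-portfolio and risk-neutral prices coincide; use p* = (1−0.85)/(1.09−0.85) = 0.6250 for the latter.
Terminal payoffs: V(2,0)=14.5775, V(2,1)=10.9225, V(2,2)=43.6225
(1,0): S=106.2500. Δ = (V_up−V_dn)/(S_up−S_dn) = (10.9225−14.5775)/(115.8125−90.3125) = -0.1433. V = [p*·10.9225 + (1−p*)·14.5775]/1 = 12.2931. B = V − Δ·S = 27.5223.
(1,1): S=136.2500. Δ = (V_up−V_dn)/(S_up−S_dn) = (43.6225−10.9225)/(148.5125−115.8125) = 1.0000. V = [p*·43.6225 + (1−p*)·10.9225]/1 = 31.3600. B = V − Δ·S = -104.8900.
(0,0): S=125.0000. Δ = (V_up−V_dn)/(S_up−S_dn) = (31.3600−12.2931)/(136.2500−106.2500) = 0.6356. V = [p*·31.3600 + (1−p*)·12.2931]/1 = 24.2099. B = V − Δ·S = -55.2354.
Root portfolio cost Δ·125+B reproduces V0=24.2099.

(0,0): Delta=0.6356 Bond=-55.2354
(1,0): Delta=-0.1433 Bond=27.5223
(1,1): Delta=1.0000 Bond=-104.8900
V0=24.2099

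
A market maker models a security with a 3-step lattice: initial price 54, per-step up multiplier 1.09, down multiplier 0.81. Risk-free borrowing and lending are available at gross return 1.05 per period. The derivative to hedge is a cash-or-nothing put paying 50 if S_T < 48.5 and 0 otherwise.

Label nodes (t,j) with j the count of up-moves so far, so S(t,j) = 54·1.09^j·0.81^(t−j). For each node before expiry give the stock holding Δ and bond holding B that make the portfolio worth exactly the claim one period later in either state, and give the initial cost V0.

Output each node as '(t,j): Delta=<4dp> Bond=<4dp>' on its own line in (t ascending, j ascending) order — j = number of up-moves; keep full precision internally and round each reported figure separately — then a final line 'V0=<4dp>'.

No-arbitrage ⇒ martingale measure with p* = (R−d)/(u−d) = 0.8571.
Terminal values V(3,·): V(3,0)=50.0000, V(3,1)=50.0000, V(3,2)=0.0000, V(3,3)=0.0000
  t=2,j=0: stock 35.4294 → up 38.6180 (V=50.0000), down 28.6978 (V=50.0000). Price 47.6190; hedge Δ=0.0000, bond B=47.6190.
  t=2,j=1: stock 47.6766 → up 51.9675 (V=0.0000), down 38.6180 (V=50.0000). Price 6.8027; hedge Δ=-3.7455, bond B=185.3741.
  t=2,j=2: stock 64.1574 → up 69.9316 (V=0.0000), down 51.9675 (V=0.0000). Price 0.0000; hedge Δ=0.0000, bond B=0.0000.
  t=1,j=0: stock 43.7400 → up 47.6766 (V=6.8027), down 35.4294 (V=47.6190). Price 12.0320; hedge Δ=-3.3327, bond B=157.8046.
  t=1,j=1: stock 58.8600 → up 64.1574 (V=0.0000), down 47.6766 (V=6.8027). Price 0.9255; hedge Δ=-0.4128, bond B=25.2210.
  t=0,j=0: stock 54.0000 → up 58.8600 (V=0.9255), down 43.7400 (V=12.0320). Price 2.3926; hedge Δ=-0.7346, bond B=42.0586.
Check: Δ(0,0)·S0 + B(0,0) = 2.3926 = V0.

(0,0): Delta=-0.7346 Bond=42.0586
(1,0): Delta=-3.3327 Bond=157.8046
(1,1): Delta=-0.4128 Bond=25.2210
(2,0): Delta=0.0000 Bond=47.6190
(2,1): Delta=-3.7455 Bond=185.3741
(2,2): Delta=0.0000 Bond=0.0000
V0=2.3926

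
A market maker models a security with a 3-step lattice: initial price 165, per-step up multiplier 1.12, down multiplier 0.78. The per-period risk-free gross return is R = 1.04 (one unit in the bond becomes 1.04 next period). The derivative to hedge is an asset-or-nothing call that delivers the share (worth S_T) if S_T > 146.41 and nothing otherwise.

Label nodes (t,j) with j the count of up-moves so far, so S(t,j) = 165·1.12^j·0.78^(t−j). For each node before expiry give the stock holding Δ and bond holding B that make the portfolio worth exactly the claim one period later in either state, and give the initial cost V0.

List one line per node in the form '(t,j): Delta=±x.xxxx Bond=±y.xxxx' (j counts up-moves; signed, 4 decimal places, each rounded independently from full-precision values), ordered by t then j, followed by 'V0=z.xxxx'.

Under the risk-neutral measure, an up-move has probability p* = (R−d)/(u−d) = 0.7647 and values discount at R = 1.04.
At expiry t=3: V(3,0)=0.0000, V(3,1)=0.0000, V(3,2)=161.4413, V(3,3)=231.8131
Node (2,0) S=100.3860: V=(p*·0.0000+(1−p*)·0.0000)/1.04=0.0000; Δ=(0.0000−0.0000)/(112.4323−78.3011)=0.0000; B=V−Δ·S=0.0000
Node (2,1) S=144.1440: V=(p*·161.4413+(1−p*)·0.0000)/1.04=118.7068; Δ=(161.4413−0.0000)/(161.4413−112.4323)=3.2941; B=V−Δ·S=-356.1205
Node (2,2) S=206.9760: V=(p*·231.8131+(1−p*)·161.4413)/1.04=206.9760; Δ=(231.8131−161.4413)/(231.8131−161.4413)=1.0000; B=V−Δ·S=0.0000
Node (1,0) S=128.7000: V=(p*·118.7068+(1−p*)·0.0000)/1.04=87.2844; Δ=(118.7068−0.0000)/(144.1440−100.3860)=2.7128; B=V−Δ·S=-261.8533
Node (1,1) S=184.8000: V=(p*·206.9760+(1−p*)·118.7068)/1.04=179.0450; Δ=(206.9760−118.7068)/(206.9760−144.1440)=1.4048; B=V−Δ·S=-80.5702
Node (0,0) S=165.0000: V=(p*·179.0450+(1−p*)·87.2844)/1.04=151.3983; Δ=(179.0450−87.2844)/(184.8000−128.7000)=1.6357; B=V−Δ·S=-118.4857
The time-0 hedge costs 151.3983, which is the no-arbitrage price.

(0,0): Delta=1.6357 Bond=-118.4857
(1,0): Delta=2.7128 Bond=-261.8533
(1,1): Delta=1.4048 Bond=-80.5702
(2,0): Delta=0.0000 Bond=0.0000
(2,1): Delta=3.2941 Bond=-356.1205
(2,2): Delta=1.0000 Bond=0.0000
V0=151.3983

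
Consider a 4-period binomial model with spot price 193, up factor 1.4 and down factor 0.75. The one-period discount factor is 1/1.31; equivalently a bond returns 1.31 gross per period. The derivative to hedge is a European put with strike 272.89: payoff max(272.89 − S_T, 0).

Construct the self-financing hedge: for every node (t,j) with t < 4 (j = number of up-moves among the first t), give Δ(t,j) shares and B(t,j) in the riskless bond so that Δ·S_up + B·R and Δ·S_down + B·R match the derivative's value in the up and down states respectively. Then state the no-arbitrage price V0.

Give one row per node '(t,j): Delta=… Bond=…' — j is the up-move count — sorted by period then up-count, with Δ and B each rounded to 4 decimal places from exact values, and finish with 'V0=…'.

(0,0): Delta=-0.0836 Bond=18.3912
(1,0): Delta=-0.4286 Bond=74.0321
(1,1): Delta=-0.0539 Bond=16.0664
(2,0): Delta=-1.0000 Bond=159.0175
(2,1): Delta=-0.3794 Bond=87.0121
(2,2): Delta=-0.0258 Bond=10.4455
(3,0): Delta=-1.0000 Bond=208.3130
(3,1): Delta=-1.0000 Bond=208.3130
(3,2): Delta=-0.3259 Bond=98.8262
(3,3): Delta=0.0000 Bond=0.0000
V0=2.2626

No-arbitrage ⇒ martingale measure with p* = (R−d)/(u−d) = 0.8615.
Payoff layer (t=4): V(4,0)=211.8236, V(4,1)=158.8994, V(4,2)=60.1075, V(4,3)=0.0000, V(4,4)=0.0000
  t=3,j=0: stock 81.4219 → up 113.9906 (V=158.8994), down 61.0664 (V=211.8236). Price 126.8911; hedge Δ=-1.0000, bond B=208.3130.
  t=3,j=1: stock 151.9875 → up 212.7825 (V=60.1075), down 113.9906 (V=158.8994). Price 56.3255; hedge Δ=-1.0000, bond B=208.3130.
  t=3,j=2: stock 283.7100 → up 397.1940 (V=0.0000), down 212.7825 (V=60.1075). Price 6.3531; hedge Δ=-0.3259, bond B=98.8262.
  t=3,j=3: stock 529.5920 → up 741.4288 (V=0.0000), down 397.1940 (V=0.0000). Price 0.0000; hedge Δ=0.0000, bond B=0.0000.
  t=2,j=0: stock 108.5625 → up 151.9875 (V=56.3255), down 81.4219 (V=126.8911). Price 50.4550; hedge Δ=-1.0000, bond B=159.0175.
  t=2,j=1: stock 202.6500 → up 283.7100 (V=6.3531), down 151.9875 (V=56.3255). Price 10.1316; hedge Δ=-0.3794, bond B=87.0121.
  t=2,j=2: stock 378.2800 → up 529.5920 (V=0.0000), down 283.7100 (V=6.3531). Price 0.6715; hedge Δ=-0.0258, bond B=10.4455.
  t=1,j=0: stock 144.7500 → up 202.6500 (V=10.1316), down 108.5625 (V=50.4550). Price 11.9960; hedge Δ=-0.4286, bond B=74.0321.
  t=1,j=1: stock 270.2000 → up 378.2800 (V=0.6715), down 202.6500 (V=10.1316). Price 1.5125; hedge Δ=-0.0539, bond B=16.0664.
  t=0,j=0: stock 193.0000 → up 270.2000 (V=1.5125), down 144.7500 (V=11.9960). Price 2.2626; hedge Δ=-0.0836, bond B=18.3912.
Root portfolio cost Δ·193+B reproduces V0=2.2626.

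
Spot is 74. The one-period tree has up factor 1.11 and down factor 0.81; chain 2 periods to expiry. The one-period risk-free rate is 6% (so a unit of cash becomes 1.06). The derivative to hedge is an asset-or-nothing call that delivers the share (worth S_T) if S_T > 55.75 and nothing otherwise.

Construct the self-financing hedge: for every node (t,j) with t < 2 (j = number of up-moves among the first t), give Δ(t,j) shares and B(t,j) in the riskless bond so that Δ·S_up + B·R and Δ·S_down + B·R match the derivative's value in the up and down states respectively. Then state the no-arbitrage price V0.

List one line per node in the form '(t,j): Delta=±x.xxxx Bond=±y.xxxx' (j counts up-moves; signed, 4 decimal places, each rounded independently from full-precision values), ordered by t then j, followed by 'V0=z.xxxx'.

(0,0): Delta=1.3439 Bond=-26.6465
(1,0): Delta=3.7000 Bond=-169.4719
(1,1): Delta=1.0000 Bond=0.0000
V0=72.7997

The replicating-portfolio and risk-neutral prices coincide; use p* = (1.06−0.81)/(1.11−0.81) = 0.8333 for the latter.
Terminal values V(2,·): V(2,0)=0.0000, V(2,1)=66.5334, V(2,2)=91.1754
Node (1,0) S=59.9400: V=(p*·66.5334+(1−p*)·0.0000)/1.06=52.3061; Δ=(66.5334−0.0000)/(66.5334−48.5514)=3.7000; B=V−Δ·S=-169.4719
Node (1,1) S=82.1400: V=(p*·91.1754+(1−p*)·66.5334)/1.06=82.1400; Δ=(91.1754−66.5334)/(91.1754−66.5334)=1.0000; B=V−Δ·S=0.0000
Node (0,0) S=74.0000: V=(p*·82.1400+(1−p*)·52.3061)/1.06=72.7997; Δ=(82.1400−52.3061)/(82.1400−59.9400)=1.3439; B=V−Δ·S=-26.6465
Root portfolio cost Δ·74+B reproduces V0=72.7997.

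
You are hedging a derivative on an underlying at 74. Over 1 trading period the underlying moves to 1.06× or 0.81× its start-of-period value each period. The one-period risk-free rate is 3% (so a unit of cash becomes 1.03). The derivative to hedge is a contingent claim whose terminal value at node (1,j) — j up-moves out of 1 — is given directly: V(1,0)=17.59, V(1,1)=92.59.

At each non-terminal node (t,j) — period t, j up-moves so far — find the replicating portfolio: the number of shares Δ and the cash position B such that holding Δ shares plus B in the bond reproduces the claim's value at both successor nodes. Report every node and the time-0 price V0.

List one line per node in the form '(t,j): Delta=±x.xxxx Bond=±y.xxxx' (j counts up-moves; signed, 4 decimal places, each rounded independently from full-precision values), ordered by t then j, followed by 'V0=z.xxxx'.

The replicating-portfolio and risk-neutral prices coincide; use p* = (1.03−0.81)/(1.06−0.81) = 0.8800 for the latter.
Payoff layer (t=1): V(1,0)=17.5900, V(1,1)=92.5900
Node (0,0) S=74.0000: V=(p*·92.5900+(1−p*)·17.5900)/1.03=81.1553; Δ=(92.5900−17.5900)/(78.4400−59.9400)=4.0541; B=V−Δ·S=-218.8447
Self-financing check: at every node Δ·S+B equals the discounted successor values.

(0,0): Delta=4.0541 Bond=-218.8447
V0=81.1553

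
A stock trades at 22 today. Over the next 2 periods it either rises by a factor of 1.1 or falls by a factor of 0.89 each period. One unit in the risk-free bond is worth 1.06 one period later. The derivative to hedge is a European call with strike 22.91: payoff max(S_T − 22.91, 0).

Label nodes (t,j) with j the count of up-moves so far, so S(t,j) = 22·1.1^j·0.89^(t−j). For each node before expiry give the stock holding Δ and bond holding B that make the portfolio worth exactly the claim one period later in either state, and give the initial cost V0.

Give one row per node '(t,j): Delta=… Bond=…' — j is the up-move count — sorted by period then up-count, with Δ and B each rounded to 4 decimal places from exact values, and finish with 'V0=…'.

Risk-neutral probability p* = (R−d)/(u−d) = (1.06−0.89)/(1.1−0.89) = 0.8095.
Payoff layer (t=2): V(2,0)=0.0000, V(2,1)=0.0000, V(2,2)=3.7100
(1,0): S=19.5800. Δ = (V_up−V_dn)/(S_up−S_dn) = (0.0000−0.0000)/(21.5380−17.4262) = 0.0000. V = [p*·0.0000 + (1−p*)·0.0000]/1.06 = 0.0000. B = V − Δ·S = 0.0000.
(1,1): S=24.2000. Δ = (V_up−V_dn)/(S_up−S_dn) = (3.7100−0.0000)/(26.6200−21.5380) = 0.7300. V = [p*·3.7100 + (1−p*)·0.0000]/1.06 = 2.8333. B = V − Δ·S = -14.8333.
(0,0): S=22.0000. Δ = (V_up−V_dn)/(S_up−S_dn) = (2.8333−0.0000)/(24.2000−19.5800) = 0.6133. V = [p*·2.8333 + (1−p*)·0.0000]/1.06 = 2.1638. B = V − Δ·S = -11.3282.
Root portfolio cost Δ·22+B reproduces V0=2.1638.

(0,0): Delta=0.6133 Bond=-11.3282
(1,0): Delta=0.0000 Bond=0.0000
(1,1): Delta=0.7300 Bond=-14.8333
V0=2.1638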